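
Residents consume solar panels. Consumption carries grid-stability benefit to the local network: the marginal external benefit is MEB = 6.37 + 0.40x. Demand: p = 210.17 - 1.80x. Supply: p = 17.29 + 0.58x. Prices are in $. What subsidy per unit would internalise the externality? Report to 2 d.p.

Social marginal benefit = demand + MEB = 216.54 - 1.40x.
Set SMB = MC: 216.54 - 1.40x = 17.29 + 0.58x → x* = 100.6313.
The Pigouvian subsidy equals MEB at x*: 6.37 + 0.40×100.6313 = 46.6225.

subsidy = $46.62 per unit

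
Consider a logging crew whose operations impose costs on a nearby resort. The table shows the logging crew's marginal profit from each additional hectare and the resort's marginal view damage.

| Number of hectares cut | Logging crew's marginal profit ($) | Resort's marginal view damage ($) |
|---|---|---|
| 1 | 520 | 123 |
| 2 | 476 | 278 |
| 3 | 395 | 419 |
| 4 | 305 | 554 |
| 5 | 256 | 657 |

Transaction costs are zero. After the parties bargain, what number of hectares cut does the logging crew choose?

2

Bargaining reaches the level where marginal profit last exceeds marginal view damage.
That holds through level 2 (476 ≥ 278) but not at 3 (395 < 419).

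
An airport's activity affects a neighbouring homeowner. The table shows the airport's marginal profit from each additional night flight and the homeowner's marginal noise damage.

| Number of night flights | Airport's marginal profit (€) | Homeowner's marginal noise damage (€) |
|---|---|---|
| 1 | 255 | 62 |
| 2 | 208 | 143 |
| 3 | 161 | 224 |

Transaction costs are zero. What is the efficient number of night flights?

Bargaining reaches the level where marginal profit last exceeds marginal noise damage.
That holds through level 2 (208 ≥ 143) but not at 3 (161 < 224).

2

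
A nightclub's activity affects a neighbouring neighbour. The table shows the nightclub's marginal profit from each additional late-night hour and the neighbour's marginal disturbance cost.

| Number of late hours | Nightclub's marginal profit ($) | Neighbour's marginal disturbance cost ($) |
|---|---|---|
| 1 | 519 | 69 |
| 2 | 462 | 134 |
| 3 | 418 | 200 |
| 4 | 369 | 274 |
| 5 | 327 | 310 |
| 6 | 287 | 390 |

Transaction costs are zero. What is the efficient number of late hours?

5

Bargaining reaches the level where marginal profit last exceeds marginal disturbance cost.
That holds through level 5 (327 ≥ 310) but not at 6 (287 < 390).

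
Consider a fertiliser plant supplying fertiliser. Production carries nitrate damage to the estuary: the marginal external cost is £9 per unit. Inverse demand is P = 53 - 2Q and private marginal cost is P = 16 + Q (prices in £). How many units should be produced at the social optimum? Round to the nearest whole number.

Q* = 9

Social marginal cost = private MC + MEC = 25 + Q.
Set SMC = demand: 25 + Q = 53 - 2Q → Q* = 9.3333.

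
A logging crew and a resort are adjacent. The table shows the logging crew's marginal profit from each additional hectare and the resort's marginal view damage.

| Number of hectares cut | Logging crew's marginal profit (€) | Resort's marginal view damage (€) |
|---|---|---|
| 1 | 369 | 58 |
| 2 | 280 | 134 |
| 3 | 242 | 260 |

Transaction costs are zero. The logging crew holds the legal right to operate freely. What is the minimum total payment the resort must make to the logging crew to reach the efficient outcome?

€242

Left alone the logging crew would choose level 3 (marginal profit stays positive).
Efficient level: k* = 2 (marginal profit ≥ marginal view damage through 2).
The resort must at least cover the logging crew's forgone profit from cutting 3→2: 242 = 242.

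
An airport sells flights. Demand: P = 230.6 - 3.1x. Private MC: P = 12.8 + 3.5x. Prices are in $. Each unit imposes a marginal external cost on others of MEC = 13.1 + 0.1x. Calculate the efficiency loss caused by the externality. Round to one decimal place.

DWL = $20.1

Market equilibrium (private): 12.8 + 3.5x = 230.6 - 3.1x → x_m = 33.0000.
Social marginal cost = private MC + MEC = 25.9 + 3.6x.
Set SMC = demand: 25.9 + 3.6x = 230.6 - 3.1x → x* = 30.5522.
Between x* and x_m the wedge SMC − demand runs linearly from 0 to MEC(x_m), so the loss is a triangle.
DWL = ½ × 2.4478 × 16.4000 = 20.0720.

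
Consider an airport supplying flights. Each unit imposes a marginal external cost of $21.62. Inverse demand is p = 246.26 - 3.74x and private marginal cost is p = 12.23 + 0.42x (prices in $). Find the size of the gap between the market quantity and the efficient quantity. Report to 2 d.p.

5.20 units

Market equilibrium (private): 12.23 + 0.42x = 246.26 - 3.74x → x_m = 56.2572.
Social marginal cost = private MC + MEC = 33.85 + 0.42x.
Set SMC = demand: 33.85 + 0.42x = 246.26 - 3.74x → x* = 51.0601.
Gap = |56.2572 − 51.0601| = 5.1971.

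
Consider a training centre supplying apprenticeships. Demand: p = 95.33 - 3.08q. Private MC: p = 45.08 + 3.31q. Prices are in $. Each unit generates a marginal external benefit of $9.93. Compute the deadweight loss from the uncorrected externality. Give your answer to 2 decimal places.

DWL = $7.72

Market equilibrium (private): 45.08 + 3.31q = 95.33 - 3.08q → q_m = 7.8638.
Social marginal cost = private MC − MEB = 35.15 + 3.31q.
Set SMC = demand: 35.15 + 3.31q = 95.33 - 3.08q → q* = 9.4178.
Height of the DWL triangle at q_m is demand(q_m) − SMC(q_m) = MEB(q_m) = 9.9300.
DWL = ½ × 1.5540 × 9.9300 = 7.7156.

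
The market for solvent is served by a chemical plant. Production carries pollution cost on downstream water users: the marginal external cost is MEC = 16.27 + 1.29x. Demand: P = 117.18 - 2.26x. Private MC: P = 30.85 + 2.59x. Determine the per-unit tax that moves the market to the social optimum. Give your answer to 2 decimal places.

Social marginal cost = private MC + MEC = 47.12 + 3.88x.
Set SMC = demand: 47.12 + 3.88x = 117.18 - 2.26x → x* = 11.4104.
The Pigouvian tax equals MEC at x*: 16.27 + 1.29×11.4104 = 30.9894.

tax = 30.99 per unit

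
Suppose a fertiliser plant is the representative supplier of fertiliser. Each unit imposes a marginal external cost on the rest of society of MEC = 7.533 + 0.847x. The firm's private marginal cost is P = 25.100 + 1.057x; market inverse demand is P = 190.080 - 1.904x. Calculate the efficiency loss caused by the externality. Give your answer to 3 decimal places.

DWL = 393.241

Market equilibrium (private): 25.100 + 1.057x = 190.080 - 1.904x → x_m = 55.7177.
Social marginal cost = private MC + MEC = 32.633 + 1.904x.
Set SMC = demand: 32.633 + 1.904x = 190.080 - 1.904x → x* = 41.3464.
The loss is the area between SMC and demand from x* to x_m; with linear curves that's a triangle of height MEC(x_m).
DWL = ½ × 14.3713 × 54.7259 = 393.2412.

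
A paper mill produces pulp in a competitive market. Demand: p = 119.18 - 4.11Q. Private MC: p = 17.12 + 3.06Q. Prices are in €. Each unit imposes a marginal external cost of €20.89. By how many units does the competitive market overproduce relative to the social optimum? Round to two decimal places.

Market equilibrium (private): 17.12 + 3.06Q = 119.18 - 4.11Q → Q_m = 14.2343.
Social marginal cost = private MC + MEC = 38.01 + 3.06Q.
Set SMC = demand: 38.01 + 3.06Q = 119.18 - 4.11Q → Q* = 11.3208.
Gap = |14.2343 − 11.3208| = 2.9135.

2.91 units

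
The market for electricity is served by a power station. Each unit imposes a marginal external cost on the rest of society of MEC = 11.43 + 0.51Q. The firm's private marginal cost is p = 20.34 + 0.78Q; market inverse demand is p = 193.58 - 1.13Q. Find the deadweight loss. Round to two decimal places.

DWL = 687.58

Market equilibrium (private): 20.34 + 0.78Q = 193.58 - 1.13Q → Q_m = 90.7016.
Social marginal cost = private MC + MEC = 31.77 + 1.29Q.
Set SMC = demand: 31.77 + 1.29Q = 193.58 - 1.13Q → Q* = 66.8636.
The loss is the area between SMC and demand from Q* to Q_m; with linear curves that's a triangle of height MEC(Q_m).
DWL = ½ × 23.8380 × 57.6878 = 687.5809.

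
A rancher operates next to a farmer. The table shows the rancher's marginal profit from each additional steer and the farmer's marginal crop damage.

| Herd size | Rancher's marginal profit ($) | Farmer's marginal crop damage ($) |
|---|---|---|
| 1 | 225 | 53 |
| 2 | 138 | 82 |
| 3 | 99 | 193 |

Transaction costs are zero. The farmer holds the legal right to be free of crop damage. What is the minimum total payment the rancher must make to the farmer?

$135

Efficient level: marginal profit ≥ marginal crop damage through level 2, so k* = 2.
With the farmer holding the right, the rancher must at least compensate total damage at k*: 53 + 82 = 135.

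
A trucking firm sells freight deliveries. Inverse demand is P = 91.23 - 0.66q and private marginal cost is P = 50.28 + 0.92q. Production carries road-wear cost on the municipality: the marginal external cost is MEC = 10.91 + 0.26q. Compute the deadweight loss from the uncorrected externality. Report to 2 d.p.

Market equilibrium (private): 50.28 + 0.92q = 91.23 - 0.66q → q_m = 25.9177.
Social marginal cost = private MC + MEC = 61.19 + 1.18q.
Set SMC = demand: 61.19 + 1.18q = 91.23 - 0.66q → q* = 16.3261.
The welfare-loss triangle has base |q_m − q*| and height MEC(q_m) (the vertical gap between SMC and demand is zero at q* and MEC at q_m).
DWL = ½ × 9.5916 × 17.6486 = 84.6392.

DWL = 84.64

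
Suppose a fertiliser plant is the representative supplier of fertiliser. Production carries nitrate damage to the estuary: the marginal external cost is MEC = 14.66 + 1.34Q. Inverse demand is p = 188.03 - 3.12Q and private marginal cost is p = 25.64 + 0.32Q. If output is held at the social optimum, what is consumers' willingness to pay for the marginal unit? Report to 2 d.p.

P = 91.60

Social marginal cost = private MC + MEC = 40.30 + 1.66Q.
Set SMC = demand: 40.30 + 1.66Q = 188.03 - 3.12Q → Q* = 30.9059.
Consumer price on the demand curve at Q*: 188.03 − 3.12×30.9059 = 91.6036.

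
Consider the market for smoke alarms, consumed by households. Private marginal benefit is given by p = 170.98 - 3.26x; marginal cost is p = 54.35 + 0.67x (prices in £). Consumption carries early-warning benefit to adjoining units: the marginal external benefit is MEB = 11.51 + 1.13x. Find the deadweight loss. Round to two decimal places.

DWL = £362.33

Market equilibrium (private): 54.35 + 0.67x = 170.98 - 3.26x → x_m = 29.6768.
Social marginal benefit = demand + MEB = 182.49 - 2.13x.
Set SMB = MC: 182.49 - 2.13x = 54.35 + 0.67x → x* = 45.7643.
The loss is the area between SMB and MC from x* to x_m; with linear curves that's a triangle of height MEB(x_m).
DWL = ½ × 16.0875 × 45.0448 = 362.3291.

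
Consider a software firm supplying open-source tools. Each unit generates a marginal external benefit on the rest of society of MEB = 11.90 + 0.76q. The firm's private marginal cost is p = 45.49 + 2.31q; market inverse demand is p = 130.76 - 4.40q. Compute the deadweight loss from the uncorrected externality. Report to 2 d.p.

Market equilibrium (private): 45.49 + 2.31q = 130.76 - 4.40q → q_m = 12.7079.
Social marginal cost = private MC − MEB = 33.59 + 1.55q.
Set SMC = demand: 33.59 + 1.55q = 130.76 - 4.40q → q* = 16.3311.
Between q* and q_m the wedge demand − SMC runs linearly from 0 to MEB(q_m), so the loss is a triangle.
DWL = ½ × 3.6232 × 21.5580 = 39.0545.

DWL = 39.05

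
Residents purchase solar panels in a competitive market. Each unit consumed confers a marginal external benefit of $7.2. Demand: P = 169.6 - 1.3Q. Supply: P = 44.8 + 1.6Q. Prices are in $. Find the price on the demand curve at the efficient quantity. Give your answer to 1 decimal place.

Social marginal benefit = demand + MEB = 176.8 - 1.3Q.
Set SMB = MC: 176.8 - 1.3Q = 44.8 + 1.6Q → Q* = 45.5172.
Consumer price on the demand curve at Q*: 169.6 − 1.3×45.5172 = 110.4276.

P = $110.4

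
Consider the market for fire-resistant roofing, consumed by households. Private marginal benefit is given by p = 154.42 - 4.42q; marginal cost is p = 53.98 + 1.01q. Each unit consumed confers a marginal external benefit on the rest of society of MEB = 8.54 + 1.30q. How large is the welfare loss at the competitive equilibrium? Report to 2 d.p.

DWL = 128.56

Market equilibrium (private): 53.98 + 1.01q = 154.42 - 4.42q → q_m = 18.4972.
Social marginal benefit = demand + MEB = 162.96 - 3.12q.
Set SMB = MC: 162.96 - 3.12q = 53.98 + 1.01q → q* = 26.3874.
The loss is the area between SMB and MC from q* to q_m; with linear curves that's a triangle of height MEB(q_m).
DWL = ½ × 7.8902 × 32.5864 = 128.5566.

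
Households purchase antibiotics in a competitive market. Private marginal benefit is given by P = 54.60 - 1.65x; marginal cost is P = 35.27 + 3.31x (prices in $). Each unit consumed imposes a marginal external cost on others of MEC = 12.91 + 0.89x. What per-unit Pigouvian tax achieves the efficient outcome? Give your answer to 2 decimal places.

Social marginal benefit = demand − MEC = 41.69 - 2.54x.
Set SMB = MC: 41.69 - 2.54x = 35.27 + 3.31x → x* = 1.0974.
The Pigouvian tax equals MEC at x*: 12.91 + 0.89×1.0974 = 13.8867.

tax = $13.89 per unit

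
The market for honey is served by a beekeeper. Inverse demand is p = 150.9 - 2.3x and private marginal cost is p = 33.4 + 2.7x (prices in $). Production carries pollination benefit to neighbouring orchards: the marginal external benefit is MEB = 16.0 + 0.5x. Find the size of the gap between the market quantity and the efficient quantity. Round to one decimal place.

6.2 units

Market equilibrium (private): 33.4 + 2.7x = 150.9 - 2.3x → x_m = 23.5000.
Social marginal cost = private MC − MEB = 17.4 + 2.2x.
Set SMC = demand: 17.4 + 2.2x = 150.9 - 2.3x → x* = 29.6667.
Gap = |23.5000 − 29.6667| = 6.1667.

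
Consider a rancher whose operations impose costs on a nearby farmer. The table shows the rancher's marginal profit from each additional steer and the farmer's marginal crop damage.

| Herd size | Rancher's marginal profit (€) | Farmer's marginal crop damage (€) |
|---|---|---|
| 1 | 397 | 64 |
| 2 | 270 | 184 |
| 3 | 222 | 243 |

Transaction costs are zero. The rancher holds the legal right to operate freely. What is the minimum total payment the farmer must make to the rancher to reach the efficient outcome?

€222

Left alone the rancher would choose level 3 (marginal profit stays positive).
Efficient level: k* = 2 (marginal profit ≥ marginal crop damage through 2).
The farmer must at least cover the rancher's forgone profit from cutting 3→2: 222 = 222.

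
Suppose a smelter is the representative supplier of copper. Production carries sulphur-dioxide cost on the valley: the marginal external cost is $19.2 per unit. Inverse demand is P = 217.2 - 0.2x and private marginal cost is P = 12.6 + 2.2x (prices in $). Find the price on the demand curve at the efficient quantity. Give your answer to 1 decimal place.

P = $201.8

Social marginal cost = private MC + MEC = 31.8 + 2.2x.
Set SMC = demand: 31.8 + 2.2x = 217.2 - 0.2x → x* = 77.2500.
Consumer price on the demand curve at x*: 217.2 − 0.2×77.2500 = 201.7500.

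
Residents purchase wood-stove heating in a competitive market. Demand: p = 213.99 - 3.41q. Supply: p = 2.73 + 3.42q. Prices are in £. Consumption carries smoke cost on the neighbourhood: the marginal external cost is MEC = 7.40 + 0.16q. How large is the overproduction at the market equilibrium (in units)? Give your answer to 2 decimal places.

Market equilibrium (private): 2.73 + 3.42q = 213.99 - 3.41q → q_m = 30.9312.
Social marginal benefit = demand − MEC = 206.59 - 3.57q.
Set SMB = MC: 206.59 - 3.57q = 2.73 + 3.42q → q* = 29.1645.
Gap = |30.9312 − 29.1645| = 1.7667.

1.77 units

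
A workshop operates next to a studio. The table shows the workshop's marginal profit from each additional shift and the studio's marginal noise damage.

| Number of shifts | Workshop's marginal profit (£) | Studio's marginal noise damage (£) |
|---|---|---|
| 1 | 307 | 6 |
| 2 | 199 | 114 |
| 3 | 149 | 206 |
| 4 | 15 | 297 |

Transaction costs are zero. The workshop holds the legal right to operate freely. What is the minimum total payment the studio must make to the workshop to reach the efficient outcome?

£164

Left alone the workshop would choose level 4 (marginal profit stays positive).
Efficient level: k* = 2 (marginal profit ≥ marginal noise damage through 2).
The studio must at least cover the workshop's forgone profit from cutting 4→2: 149 + 15 = 164.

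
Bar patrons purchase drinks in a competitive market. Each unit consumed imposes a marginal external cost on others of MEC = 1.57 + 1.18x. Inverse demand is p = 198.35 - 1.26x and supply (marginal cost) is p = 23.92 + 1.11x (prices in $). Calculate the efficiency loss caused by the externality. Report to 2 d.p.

DWL = $1101.07

Market equilibrium (private): 23.92 + 1.11x = 198.35 - 1.26x → x_m = 73.5992.
Social marginal benefit = demand − MEC = 196.78 - 2.44x.
Set SMB = MC: 196.78 - 2.44x = 23.92 + 1.11x → x* = 48.6930.
Height of the DWL triangle at x_m is MC(x_m) − SMB(x_m) = MEC(x_m) = 88.4170.
DWL = ½ × 24.9062 × 88.4170 = 1101.0657.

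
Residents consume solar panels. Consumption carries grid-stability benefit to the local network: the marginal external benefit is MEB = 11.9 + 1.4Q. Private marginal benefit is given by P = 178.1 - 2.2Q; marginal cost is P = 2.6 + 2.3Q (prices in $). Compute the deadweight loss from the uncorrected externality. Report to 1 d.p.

Market equilibrium (private): 2.6 + 2.3Q = 178.1 - 2.2Q → Q_m = 39.0000.
Social marginal benefit = demand + MEB = 190.0 - 0.8Q.
Set SMB = MC: 190.0 - 0.8Q = 2.6 + 2.3Q → Q* = 60.4516.
The welfare-loss triangle has base |Q_m − Q*| and height MEB(Q_m) (the vertical gap between SMB and MC is zero at Q* and MEB at Q_m).
DWL = ½ × 21.4516 × 66.5000 = 713.2657.

DWL = $713.3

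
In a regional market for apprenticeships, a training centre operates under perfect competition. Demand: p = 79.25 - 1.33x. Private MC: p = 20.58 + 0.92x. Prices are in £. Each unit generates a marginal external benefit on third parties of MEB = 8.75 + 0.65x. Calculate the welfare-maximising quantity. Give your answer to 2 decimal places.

x* = 42.14

Social marginal cost = private MC − MEB = 11.83 + 0.27x.
Set SMC = demand: 11.83 + 0.27x = 79.25 - 1.33x → x* = 42.1375.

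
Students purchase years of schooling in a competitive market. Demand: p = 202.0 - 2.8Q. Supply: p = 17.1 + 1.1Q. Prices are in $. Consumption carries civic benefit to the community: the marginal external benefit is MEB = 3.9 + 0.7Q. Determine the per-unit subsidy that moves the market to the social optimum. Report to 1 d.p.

Social marginal benefit = demand + MEB = 205.9 - 2.1Q.
Set SMB = MC: 205.9 - 2.1Q = 17.1 + 1.1Q → Q* = 59.0000.
The Pigouvian subsidy equals MEB at Q*: 3.9 + 0.7×59.0000 = 45.2000.

subsidy = $45.2 per unit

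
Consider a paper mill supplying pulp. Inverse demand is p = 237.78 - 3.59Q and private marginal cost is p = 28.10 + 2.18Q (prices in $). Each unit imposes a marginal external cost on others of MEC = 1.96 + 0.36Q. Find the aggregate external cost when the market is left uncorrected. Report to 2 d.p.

$308.93

Market equilibrium (private): 28.10 + 2.18Q = 237.78 - 3.59Q → Q_m = 36.3397.
Total external cost = ∫₀^{Q_m} (1.96 + 0.36Q) dQ = 1.96×36.3397 + ½×0.36×36.3397² = 308.9291.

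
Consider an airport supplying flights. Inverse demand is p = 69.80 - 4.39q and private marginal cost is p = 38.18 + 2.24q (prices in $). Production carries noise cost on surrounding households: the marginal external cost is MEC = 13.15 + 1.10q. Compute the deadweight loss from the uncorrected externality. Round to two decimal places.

DWL = $21.89

Market equilibrium (private): 38.18 + 2.24q = 69.80 - 4.39q → q_m = 4.7692.
Social marginal cost = private MC + MEC = 51.33 + 3.34q.
Set SMC = demand: 51.33 + 3.34q = 69.80 - 4.39q → q* = 2.3894.
The welfare-loss triangle has base |q_m − q*| and height MEC(q_m) (the vertical gap between SMC and demand is zero at q* and MEC at q_m).
DWL = ½ × 2.3798 × 18.3962 = 21.8896.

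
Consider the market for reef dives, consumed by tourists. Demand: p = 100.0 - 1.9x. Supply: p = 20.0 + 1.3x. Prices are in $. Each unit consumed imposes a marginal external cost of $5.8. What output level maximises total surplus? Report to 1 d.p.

Social marginal benefit = demand − MEC = 94.2 - 1.9x.
Set SMB = MC: 94.2 - 1.9x = 20.0 + 1.3x → x* = 23.1875.

x* = 23.2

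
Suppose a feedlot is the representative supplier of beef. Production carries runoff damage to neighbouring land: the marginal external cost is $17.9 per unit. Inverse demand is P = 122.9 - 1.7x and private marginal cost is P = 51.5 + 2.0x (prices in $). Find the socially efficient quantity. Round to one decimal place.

Social marginal cost = private MC + MEC = 69.4 + 2.0x.
Set SMC = demand: 69.4 + 2.0x = 122.9 - 1.7x → x* = 14.4595.

x* = 14.5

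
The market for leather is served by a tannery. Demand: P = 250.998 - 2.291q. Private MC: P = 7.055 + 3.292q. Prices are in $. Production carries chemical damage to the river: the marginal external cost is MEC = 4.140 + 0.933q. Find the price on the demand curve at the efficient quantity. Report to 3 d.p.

P = $166.684

Social marginal cost = private MC + MEC = 11.195 + 4.225q.
Set SMC = demand: 11.195 + 4.225q = 250.998 - 2.291q → q* = 36.8022.
Consumer price on the demand curve at q*: 250.998 − 2.291×36.8022 = 166.6842.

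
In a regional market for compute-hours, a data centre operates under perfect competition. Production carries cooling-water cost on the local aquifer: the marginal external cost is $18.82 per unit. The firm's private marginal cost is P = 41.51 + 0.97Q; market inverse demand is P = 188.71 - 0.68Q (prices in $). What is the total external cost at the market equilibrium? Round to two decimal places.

$1678.97

Market equilibrium (private): 41.51 + 0.97Q = 188.71 - 0.68Q → Q_m = 89.2121.
Total external cost = MEC × Q_m = 18.82 × 89.2121 = 1678.9717.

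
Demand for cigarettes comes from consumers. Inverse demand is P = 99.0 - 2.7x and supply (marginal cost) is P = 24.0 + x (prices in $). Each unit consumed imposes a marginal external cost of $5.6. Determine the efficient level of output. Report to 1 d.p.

x* = 18.8

Social marginal benefit = demand − MEC = 93.4 - 2.7x.
Set SMB = MC: 93.4 - 2.7x = 24.0 + x → x* = 18.7568.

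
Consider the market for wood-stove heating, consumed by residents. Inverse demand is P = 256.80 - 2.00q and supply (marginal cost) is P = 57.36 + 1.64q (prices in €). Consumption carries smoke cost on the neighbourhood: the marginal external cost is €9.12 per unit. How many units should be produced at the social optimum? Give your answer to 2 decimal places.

Social marginal benefit = demand − MEC = 247.68 - 2.00q.
Set SMB = MC: 247.68 - 2.00q = 57.36 + 1.64q → q* = 52.2857.

q* = 52.29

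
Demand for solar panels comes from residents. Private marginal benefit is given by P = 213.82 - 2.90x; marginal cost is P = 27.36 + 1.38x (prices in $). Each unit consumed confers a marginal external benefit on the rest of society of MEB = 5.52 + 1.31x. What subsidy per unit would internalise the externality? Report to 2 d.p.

subsidy = $90.20 per unit

Social marginal benefit = demand + MEB = 219.34 - 1.59x.
Set SMB = MC: 219.34 - 1.59x = 27.36 + 1.38x → x* = 64.6397.
The Pigouvian subsidy equals MEB at x*: 5.52 + 1.31×64.6397 = 90.1980.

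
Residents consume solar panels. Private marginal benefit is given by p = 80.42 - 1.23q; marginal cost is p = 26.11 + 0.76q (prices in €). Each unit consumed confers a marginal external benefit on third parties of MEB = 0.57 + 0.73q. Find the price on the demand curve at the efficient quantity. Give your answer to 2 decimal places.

Social marginal benefit = demand + MEB = 80.99 - 0.50q.
Set SMB = MC: 80.99 - 0.50q = 26.11 + 0.76q → q* = 43.5556.
Consumer price on the demand curve at q*: 80.42 − 1.23×43.5556 = 26.8466.

P = €26.85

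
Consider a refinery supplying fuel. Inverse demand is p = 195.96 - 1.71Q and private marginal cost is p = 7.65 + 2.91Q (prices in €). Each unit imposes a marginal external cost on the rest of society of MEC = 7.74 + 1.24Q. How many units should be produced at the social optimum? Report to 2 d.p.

Social marginal cost = private MC + MEC = 15.39 + 4.15Q.
Set SMC = demand: 15.39 + 4.15Q = 195.96 - 1.71Q → Q* = 30.8140.

Q* = 30.81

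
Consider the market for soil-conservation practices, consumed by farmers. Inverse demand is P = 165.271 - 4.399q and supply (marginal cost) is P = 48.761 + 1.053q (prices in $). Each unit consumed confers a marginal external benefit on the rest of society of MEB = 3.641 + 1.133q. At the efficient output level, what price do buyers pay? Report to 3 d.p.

P = $42.894

Social marginal benefit = demand + MEB = 168.912 - 3.266q.
Set SMB = MC: 168.912 - 3.266q = 48.761 + 1.053q → q* = 27.8192.
Consumer price on the demand curve at q*: 165.271 − 4.399×27.8192 = 42.8943.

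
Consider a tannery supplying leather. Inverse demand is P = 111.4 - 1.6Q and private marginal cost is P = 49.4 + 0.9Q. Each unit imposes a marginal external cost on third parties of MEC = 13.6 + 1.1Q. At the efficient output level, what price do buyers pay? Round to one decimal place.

Social marginal cost = private MC + MEC = 63.0 + 2.0Q.
Set SMC = demand: 63.0 + 2.0Q = 111.4 - 1.6Q → Q* = 13.4444.
Consumer price on the demand curve at Q*: 111.4 − 1.6×13.4444 = 89.8890.

P = 89.9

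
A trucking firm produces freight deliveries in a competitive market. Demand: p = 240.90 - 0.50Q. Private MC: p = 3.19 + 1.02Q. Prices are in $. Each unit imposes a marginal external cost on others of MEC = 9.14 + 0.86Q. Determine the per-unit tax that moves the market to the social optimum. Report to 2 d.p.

tax = $91.73 per unit

Social marginal cost = private MC + MEC = 12.33 + 1.88Q.
Set SMC = demand: 12.33 + 1.88Q = 240.90 - 0.50Q → Q* = 96.0378.
The Pigouvian tax equals MEC at Q*: 9.14 + 0.86×96.0378 = 91.7325.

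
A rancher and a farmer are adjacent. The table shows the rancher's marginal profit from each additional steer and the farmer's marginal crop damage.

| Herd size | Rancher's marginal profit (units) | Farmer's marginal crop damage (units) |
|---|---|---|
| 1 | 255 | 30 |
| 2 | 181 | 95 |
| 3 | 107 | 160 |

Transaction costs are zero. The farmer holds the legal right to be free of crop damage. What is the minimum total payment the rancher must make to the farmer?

Efficient level: marginal profit ≥ marginal crop damage through level 2, so k* = 2.
With the farmer holding the right, the rancher must at least compensate total damage at k*: 30 + 95 = 125.

125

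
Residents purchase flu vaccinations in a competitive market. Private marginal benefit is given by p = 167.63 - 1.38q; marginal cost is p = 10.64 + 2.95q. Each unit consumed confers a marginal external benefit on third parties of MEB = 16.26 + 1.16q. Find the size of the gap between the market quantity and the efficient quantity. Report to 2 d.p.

Market equilibrium (private): 10.64 + 2.95q = 167.63 - 1.38q → q_m = 36.2564.
Social marginal benefit = demand + MEB = 183.89 - 0.22q.
Set SMB = MC: 183.89 - 0.22q = 10.64 + 2.95q → q* = 54.6530.
Gap = |36.2564 − 54.6530| = 18.3966.

18.40 units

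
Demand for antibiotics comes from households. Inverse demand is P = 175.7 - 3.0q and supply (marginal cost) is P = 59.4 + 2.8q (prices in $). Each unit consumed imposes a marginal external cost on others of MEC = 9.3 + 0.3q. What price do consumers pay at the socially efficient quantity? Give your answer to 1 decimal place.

P = $123.1

Social marginal benefit = demand − MEC = 166.4 - 3.3q.
Set SMB = MC: 166.4 - 3.3q = 59.4 + 2.8q → q* = 17.5410.
Consumer price on the demand curve at q*: 175.7 − 3.0×17.5410 = 123.0770.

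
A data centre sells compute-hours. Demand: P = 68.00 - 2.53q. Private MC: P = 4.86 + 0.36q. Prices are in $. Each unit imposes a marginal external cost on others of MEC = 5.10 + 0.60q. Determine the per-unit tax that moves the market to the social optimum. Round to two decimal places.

tax = $15.08 per unit

Social marginal cost = private MC + MEC = 9.96 + 0.96q.
Set SMC = demand: 9.96 + 0.96q = 68.00 - 2.53q → q* = 16.6304.
The Pigouvian tax equals MEC at q*: 5.10 + 0.60×16.6304 = 15.0782.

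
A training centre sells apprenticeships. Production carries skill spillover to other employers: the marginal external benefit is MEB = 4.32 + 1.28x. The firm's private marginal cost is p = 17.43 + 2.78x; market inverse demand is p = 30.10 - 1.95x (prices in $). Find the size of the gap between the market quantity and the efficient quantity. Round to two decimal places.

Market equilibrium (private): 17.43 + 2.78x = 30.10 - 1.95x → x_m = 2.6786.
Social marginal cost = private MC − MEB = 13.11 + 1.50x.
Set SMC = demand: 13.11 + 1.50x = 30.10 - 1.95x → x* = 4.9246.
Gap = |2.6786 − 4.9246| = 2.2460.

2.25 units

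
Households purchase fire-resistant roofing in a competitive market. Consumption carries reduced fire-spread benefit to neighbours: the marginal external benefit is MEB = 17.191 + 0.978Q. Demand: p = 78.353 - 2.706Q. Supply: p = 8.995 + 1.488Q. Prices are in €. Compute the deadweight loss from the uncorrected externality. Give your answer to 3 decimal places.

DWL = €173.072

Market equilibrium (private): 8.995 + 1.488Q = 78.353 - 2.706Q → Q_m = 16.5374.
Social marginal benefit = demand + MEB = 95.544 - 1.728Q.
Set SMB = MC: 95.544 - 1.728Q = 8.995 + 1.488Q → Q* = 26.9120.
Height of the DWL triangle at Q_m is SMB(Q_m) − MC(Q_m) = MEB(Q_m) = 33.3646.
DWL = ½ × 10.3746 × 33.3646 = 173.0722.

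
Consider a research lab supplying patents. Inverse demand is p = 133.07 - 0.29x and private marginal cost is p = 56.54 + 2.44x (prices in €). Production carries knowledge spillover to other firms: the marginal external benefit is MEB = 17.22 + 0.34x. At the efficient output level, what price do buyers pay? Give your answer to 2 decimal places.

P = €121.69

Social marginal cost = private MC − MEB = 39.32 + 2.10x.
Set SMC = demand: 39.32 + 2.10x = 133.07 - 0.29x → x* = 39.2259.
Consumer price on the demand curve at x*: 133.07 − 0.29×39.2259 = 121.6945.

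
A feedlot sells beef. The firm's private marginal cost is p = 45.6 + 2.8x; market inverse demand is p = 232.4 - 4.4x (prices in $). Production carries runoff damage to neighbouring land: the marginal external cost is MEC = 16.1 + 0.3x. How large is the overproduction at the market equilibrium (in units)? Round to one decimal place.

Market equilibrium (private): 45.6 + 2.8x = 232.4 - 4.4x → x_m = 25.9444.
Social marginal cost = private MC + MEC = 61.7 + 3.1x.
Set SMC = demand: 61.7 + 3.1x = 232.4 - 4.4x → x* = 22.7600.
Gap = |25.9444 − 22.7600| = 3.1844.

3.2 units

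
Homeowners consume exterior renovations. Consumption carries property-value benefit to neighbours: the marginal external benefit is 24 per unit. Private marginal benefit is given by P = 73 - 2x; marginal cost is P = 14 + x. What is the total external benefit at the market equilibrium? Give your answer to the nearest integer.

Market equilibrium (private): 14 + x = 73 - 2x → x_m = 19.6667.
Total external benefit = MEB × x_m = 24 × 19.6667 = 472.0008.

472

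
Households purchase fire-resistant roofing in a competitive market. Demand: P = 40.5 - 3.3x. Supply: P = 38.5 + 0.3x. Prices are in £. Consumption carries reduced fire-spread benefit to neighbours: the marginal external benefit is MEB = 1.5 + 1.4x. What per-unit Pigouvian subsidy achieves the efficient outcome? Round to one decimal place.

subsidy = £3.7 per unit

Social marginal benefit = demand + MEB = 42.0 - 1.9x.
Set SMB = MC: 42.0 - 1.9x = 38.5 + 0.3x → x* = 1.5909.
The Pigouvian subsidy equals MEB at x*: 1.5 + 1.4×1.5909 = 3.7273.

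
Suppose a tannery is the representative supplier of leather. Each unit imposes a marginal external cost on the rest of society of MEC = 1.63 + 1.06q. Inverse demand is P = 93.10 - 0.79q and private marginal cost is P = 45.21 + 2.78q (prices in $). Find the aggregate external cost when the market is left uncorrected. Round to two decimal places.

Market equilibrium (private): 45.21 + 2.78q = 93.10 - 0.79q → q_m = 13.4146.
Total external cost = ∫₀^{q_m} (1.63 + 1.06q) dq = 1.63×13.4146 + ½×1.06×13.4146² = 117.2401.

$117.24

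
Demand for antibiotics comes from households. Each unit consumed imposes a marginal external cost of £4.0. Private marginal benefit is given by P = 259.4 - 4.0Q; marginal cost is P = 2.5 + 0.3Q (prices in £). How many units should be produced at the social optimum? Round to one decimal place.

Q* = 58.8

Social marginal benefit = demand − MEC = 255.4 - 4.0Q.
Set SMB = MC: 255.4 - 4.0Q = 2.5 + 0.3Q → Q* = 58.8140.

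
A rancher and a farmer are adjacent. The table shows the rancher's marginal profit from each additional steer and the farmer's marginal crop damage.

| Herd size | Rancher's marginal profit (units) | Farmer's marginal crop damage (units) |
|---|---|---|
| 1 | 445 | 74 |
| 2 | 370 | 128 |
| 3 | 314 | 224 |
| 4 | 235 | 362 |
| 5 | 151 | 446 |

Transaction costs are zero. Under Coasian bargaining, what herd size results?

Bargaining reaches the level where marginal profit last exceeds marginal crop damage.
That holds through level 3 (314 ≥ 224) but not at 4 (235 < 362).

3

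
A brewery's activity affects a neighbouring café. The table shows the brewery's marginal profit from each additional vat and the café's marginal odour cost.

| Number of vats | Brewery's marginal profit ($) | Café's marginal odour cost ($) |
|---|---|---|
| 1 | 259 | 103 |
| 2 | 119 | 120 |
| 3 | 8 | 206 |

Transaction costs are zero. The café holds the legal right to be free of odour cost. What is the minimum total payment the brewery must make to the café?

$103

Efficient level: marginal profit ≥ marginal odour cost through level 1, so k* = 1.
With the café holding the right, the brewery must at least compensate total damage at k*: 103 = 103.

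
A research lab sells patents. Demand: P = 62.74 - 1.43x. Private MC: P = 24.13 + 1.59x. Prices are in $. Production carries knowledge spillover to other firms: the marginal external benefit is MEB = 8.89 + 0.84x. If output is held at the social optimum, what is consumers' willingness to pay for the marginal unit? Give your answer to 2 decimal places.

Social marginal cost = private MC − MEB = 15.24 + 0.75x.
Set SMC = demand: 15.24 + 0.75x = 62.74 - 1.43x → x* = 21.7890.
Consumer price on the demand curve at x*: 62.74 − 1.43×21.7890 = 31.5817.

P = $31.58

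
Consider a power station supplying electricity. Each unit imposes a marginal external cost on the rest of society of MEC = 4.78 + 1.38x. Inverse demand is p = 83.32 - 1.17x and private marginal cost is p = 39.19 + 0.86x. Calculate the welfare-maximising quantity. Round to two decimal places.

Social marginal cost = private MC + MEC = 43.97 + 2.24x.
Set SMC = demand: 43.97 + 2.24x = 83.32 - 1.17x → x* = 11.5396.

x* = 11.54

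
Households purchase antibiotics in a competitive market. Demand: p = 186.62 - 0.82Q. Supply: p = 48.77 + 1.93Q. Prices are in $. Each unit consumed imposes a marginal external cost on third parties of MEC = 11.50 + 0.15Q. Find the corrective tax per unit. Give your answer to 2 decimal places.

Social marginal benefit = demand − MEC = 175.12 - 0.97Q.
Set SMB = MC: 175.12 - 0.97Q = 48.77 + 1.93Q → Q* = 43.5690.
The Pigouvian tax equals MEC at Q*: 11.50 + 0.15×43.5690 = 18.0354.

tax = $18.04 per unit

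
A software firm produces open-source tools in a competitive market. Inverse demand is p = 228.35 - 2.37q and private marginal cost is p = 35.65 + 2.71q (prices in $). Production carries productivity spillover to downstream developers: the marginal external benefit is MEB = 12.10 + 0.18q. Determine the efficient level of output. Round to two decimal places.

Social marginal cost = private MC − MEB = 23.55 + 2.53q.
Set SMC = demand: 23.55 + 2.53q = 228.35 - 2.37q → q* = 41.7959.

q* = 41.80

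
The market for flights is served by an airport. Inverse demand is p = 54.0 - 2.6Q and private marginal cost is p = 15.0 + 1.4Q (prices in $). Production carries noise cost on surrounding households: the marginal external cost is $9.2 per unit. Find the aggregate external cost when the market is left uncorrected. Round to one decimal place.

Market equilibrium (private): 15.0 + 1.4Q = 54.0 - 2.6Q → Q_m = 9.7500.
Total external cost = MEC × Q_m = 9.2 × 9.7500 = 89.7000.

$89.7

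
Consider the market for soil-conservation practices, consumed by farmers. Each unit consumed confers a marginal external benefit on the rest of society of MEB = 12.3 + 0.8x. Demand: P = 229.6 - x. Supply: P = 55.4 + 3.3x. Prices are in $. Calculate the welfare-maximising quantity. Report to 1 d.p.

Social marginal benefit = demand + MEB = 241.9 - 0.2x.
Set SMB = MC: 241.9 - 0.2x = 55.4 + 3.3x → x* = 53.2857.

x* = 53.3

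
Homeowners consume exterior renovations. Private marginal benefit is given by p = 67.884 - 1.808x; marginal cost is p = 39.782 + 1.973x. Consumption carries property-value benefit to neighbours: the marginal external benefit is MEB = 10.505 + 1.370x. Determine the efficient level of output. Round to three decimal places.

x* = 16.013

Social marginal benefit = demand + MEB = 78.389 - 0.438x.
Set SMB = MC: 78.389 - 0.438x = 39.782 + 1.973x → x* = 16.0129.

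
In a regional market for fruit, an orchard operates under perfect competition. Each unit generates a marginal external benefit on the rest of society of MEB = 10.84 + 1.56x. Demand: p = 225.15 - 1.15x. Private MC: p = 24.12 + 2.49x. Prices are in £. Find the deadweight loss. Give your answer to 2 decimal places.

Market equilibrium (private): 24.12 + 2.49x = 225.15 - 1.15x → x_m = 55.2280.
Social marginal cost = private MC − MEB = 13.28 + 0.93x.
Set SMC = demand: 13.28 + 0.93x = 225.15 - 1.15x → x* = 101.8606.
The loss is the area between SMC and demand from x* to x_m; with linear curves that's a triangle of height MEB(x_m).
DWL = ½ × 46.6326 × 96.9957 = 2261.5808.

DWL = £2261.58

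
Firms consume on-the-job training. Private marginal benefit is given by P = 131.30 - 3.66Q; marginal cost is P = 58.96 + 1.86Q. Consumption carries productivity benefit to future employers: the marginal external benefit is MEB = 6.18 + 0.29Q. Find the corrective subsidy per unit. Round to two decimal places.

subsidy = 10.53 per unit

Social marginal benefit = demand + MEB = 137.48 - 3.37Q.
Set SMB = MC: 137.48 - 3.37Q = 58.96 + 1.86Q → Q* = 15.0134.
The Pigouvian subsidy equals MEB at Q*: 6.18 + 0.29×15.0134 = 10.5339.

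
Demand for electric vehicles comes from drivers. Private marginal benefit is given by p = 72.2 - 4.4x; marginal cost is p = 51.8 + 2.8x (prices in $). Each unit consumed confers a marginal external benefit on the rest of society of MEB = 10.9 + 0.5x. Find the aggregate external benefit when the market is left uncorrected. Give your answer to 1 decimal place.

Market equilibrium (private): 51.8 + 2.8x = 72.2 - 4.4x → x_m = 2.8333.
Total external benefit = ∫₀^{x_m} (10.9 + 0.5x) dx = 10.9×2.8333 + ½×0.5×2.8333² = 32.8899.

$32.9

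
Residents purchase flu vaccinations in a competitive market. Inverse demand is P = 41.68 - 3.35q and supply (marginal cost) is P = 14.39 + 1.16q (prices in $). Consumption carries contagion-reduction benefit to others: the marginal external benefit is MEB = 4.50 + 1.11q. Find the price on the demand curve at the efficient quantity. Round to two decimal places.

Social marginal benefit = demand + MEB = 46.18 - 2.24q.
Set SMB = MC: 46.18 - 2.24q = 14.39 + 1.16q → q* = 9.3500.
Consumer price on the demand curve at q*: 41.68 − 3.35×9.3500 = 10.3575.

P = $10.36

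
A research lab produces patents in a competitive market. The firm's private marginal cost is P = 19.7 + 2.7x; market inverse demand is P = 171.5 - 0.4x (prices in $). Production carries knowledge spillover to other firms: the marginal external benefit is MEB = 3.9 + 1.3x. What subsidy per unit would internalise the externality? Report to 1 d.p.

subsidy = $116.4 per unit

Social marginal cost = private MC − MEB = 15.8 + 1.4x.
Set SMC = demand: 15.8 + 1.4x = 171.5 - 0.4x → x* = 86.5000.
The Pigouvian subsidy equals MEB at x*: 3.9 + 1.3×86.5000 = 116.3500.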